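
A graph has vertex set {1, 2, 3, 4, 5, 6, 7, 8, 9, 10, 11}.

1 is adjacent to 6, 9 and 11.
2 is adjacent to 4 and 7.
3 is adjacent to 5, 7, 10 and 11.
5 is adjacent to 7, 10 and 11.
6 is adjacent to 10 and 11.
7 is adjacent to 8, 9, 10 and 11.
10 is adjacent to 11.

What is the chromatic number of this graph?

5

3, 5, 7, 10, 11 are pairwise adjacent (a clique of size 5), so at least 5 colors are needed.
A valid assignment using 5 colors: 1=a, 2=b, 3=e, 4=a, 5=d, 6=d, 7=a, 8=b, 9=b, 10=c, 11=b. No two adjacent vertices share a color.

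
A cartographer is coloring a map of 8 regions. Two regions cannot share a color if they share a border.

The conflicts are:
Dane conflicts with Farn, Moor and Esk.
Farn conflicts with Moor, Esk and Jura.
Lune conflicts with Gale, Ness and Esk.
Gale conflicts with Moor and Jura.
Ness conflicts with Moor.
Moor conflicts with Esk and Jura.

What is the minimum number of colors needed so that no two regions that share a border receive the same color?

4

Dane, Farn, Moor, Esk all conflict with each other, so at least 4 colors are needed.
4 colors suffice: color 1 → {Lune, Moor}; color 2 → {Farn, Gale, Ness}; color 3 → {Esk, Jura}; color 4 → {Dane}. No two conflicting regions share a color.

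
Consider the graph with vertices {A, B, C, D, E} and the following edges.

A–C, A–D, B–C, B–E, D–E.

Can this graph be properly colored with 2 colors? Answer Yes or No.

No

The cycle B-E-D-A-C-B has odd length 5, so it cannot be 2-colored; at least 3 colors are needed.
So 2 colors are not enough.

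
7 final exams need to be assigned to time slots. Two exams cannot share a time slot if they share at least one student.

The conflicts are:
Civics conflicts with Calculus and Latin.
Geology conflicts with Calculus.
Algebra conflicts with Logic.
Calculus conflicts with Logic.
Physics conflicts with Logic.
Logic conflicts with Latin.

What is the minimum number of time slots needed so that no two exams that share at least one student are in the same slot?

Physics and Logic conflict, so at least 2 time slots are needed.
2 time slots suffice: time slot 1 → {Civics, Geology, Logic}; time slot 2 → {Algebra, Calculus, Physics, Latin}. Every pair that conflicts lands in different time slots.

2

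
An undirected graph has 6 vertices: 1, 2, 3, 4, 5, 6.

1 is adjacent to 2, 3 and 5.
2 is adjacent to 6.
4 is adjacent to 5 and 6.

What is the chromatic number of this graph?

3

The cycle 6-4-5-1-2-6 has odd length 5, so it cannot be 2-colored; at least 3 colors are needed.
3 colors suffice: color a → {1, 4}; color b → {3, 5, 6}; color c → {2}. Each edge has distinct colors on its endpoints.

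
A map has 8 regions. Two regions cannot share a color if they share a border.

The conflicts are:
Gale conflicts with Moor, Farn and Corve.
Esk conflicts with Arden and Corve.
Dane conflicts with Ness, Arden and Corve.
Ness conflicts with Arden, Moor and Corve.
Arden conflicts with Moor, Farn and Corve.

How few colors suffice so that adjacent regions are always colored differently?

Dane, Ness, Arden, Corve all conflict with each other, so at least 4 colors are needed.
A valid assignment using 4 colors: Gale=1, Esk=3, Dane=4, Ness=3, Arden=1, Moor=2, Farn=2, Corve=2. No two conflicting regions share a color.

4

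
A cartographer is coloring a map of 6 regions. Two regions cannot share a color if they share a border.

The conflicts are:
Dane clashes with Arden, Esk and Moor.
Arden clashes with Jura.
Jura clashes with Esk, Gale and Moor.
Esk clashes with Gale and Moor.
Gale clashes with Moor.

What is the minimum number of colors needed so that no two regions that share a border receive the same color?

4

Jura, Esk, Gale, Moor pairwise conflict, so at least 4 colors are needed.
4 colors suffice: color 1 → {Arden, Esk}; color 2 → {Moor}; color 3 → {Dane, Jura}; color 4 → {Gale}. Every pair that conflicts lands in different colors.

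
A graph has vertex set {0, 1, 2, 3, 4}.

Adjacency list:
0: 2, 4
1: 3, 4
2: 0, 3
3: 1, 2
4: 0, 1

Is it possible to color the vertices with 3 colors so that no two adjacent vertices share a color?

Yes

The chromatic number is 3. The cycle 2-3-1-4-0-2 has odd length 5, so it cannot be 2-colored; at least 3 colors are needed.
3 colors suffice: color red → {0, 1}; color blue → {3, 4}; color green → {2}.
That is already a proper 3-coloring.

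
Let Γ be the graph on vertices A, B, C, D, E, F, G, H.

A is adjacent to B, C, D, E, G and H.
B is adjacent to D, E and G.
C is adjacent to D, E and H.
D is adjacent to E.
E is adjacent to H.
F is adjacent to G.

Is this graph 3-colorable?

No

A, C, D, E are pairwise adjacent (a clique of size 4), so at least 4 colors are needed.
So 3 colors are not enough.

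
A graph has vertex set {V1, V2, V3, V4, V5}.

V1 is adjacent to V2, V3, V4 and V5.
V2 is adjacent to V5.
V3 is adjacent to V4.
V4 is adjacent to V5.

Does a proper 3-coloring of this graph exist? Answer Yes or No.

Yes

The chromatic number is 3. V1, V2, V5 are pairwise adjacent, so at least 3 colors are needed.
3 colors suffice: V1=1, V2=3, V3=2, V4=3, V5=2.
That is already a proper 3-coloring.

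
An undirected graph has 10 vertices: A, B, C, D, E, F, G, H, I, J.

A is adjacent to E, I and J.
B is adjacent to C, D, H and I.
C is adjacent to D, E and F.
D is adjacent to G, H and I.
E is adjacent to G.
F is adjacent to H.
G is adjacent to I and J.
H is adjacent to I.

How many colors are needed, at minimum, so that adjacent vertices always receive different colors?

4

B, D, H, I form a clique, so at least 4 colors are needed.
4 colors suffice: color red → {D, E, F, J}; color blue → {C, I}; color green → {A, B, G}; color yellow → {H}. No two adjacent vertices share a color.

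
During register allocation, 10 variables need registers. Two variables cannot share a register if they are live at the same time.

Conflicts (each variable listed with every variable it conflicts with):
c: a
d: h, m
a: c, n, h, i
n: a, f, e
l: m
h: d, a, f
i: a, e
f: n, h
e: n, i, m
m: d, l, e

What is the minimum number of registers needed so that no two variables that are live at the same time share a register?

e and m conflict, so at least 2 registers are needed.
2 registers suffice: c=2, d=1, a=1, n=2, l=1, h=2, i=2, f=1, e=1, m=2. Each listed conflict is separated.

2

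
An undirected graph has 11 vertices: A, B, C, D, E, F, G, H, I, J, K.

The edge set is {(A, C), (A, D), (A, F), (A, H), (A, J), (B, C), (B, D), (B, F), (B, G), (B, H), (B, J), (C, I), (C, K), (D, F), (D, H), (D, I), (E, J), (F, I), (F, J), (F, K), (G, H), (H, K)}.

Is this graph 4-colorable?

The chromatic number is 3. B, G, H form a triangle, so at least 3 colors are needed.
3 colors suffice: color 1 → {C, E, F, H}; color 2 → {A, B, I, K}; color 3 → {D, G, J}.
Since 4 ≥ 3, a proper 4-coloring certainly exists.

Yes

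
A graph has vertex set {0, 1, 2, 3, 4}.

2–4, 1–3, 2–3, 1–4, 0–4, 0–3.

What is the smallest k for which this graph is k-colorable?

2

2 and 4 are adjacent, so at least 2 colors are needed.
A valid assignment using 2 colors: 0=b, 1=b, 2=b, 3=a, 4=a. Every edge joins two different colors.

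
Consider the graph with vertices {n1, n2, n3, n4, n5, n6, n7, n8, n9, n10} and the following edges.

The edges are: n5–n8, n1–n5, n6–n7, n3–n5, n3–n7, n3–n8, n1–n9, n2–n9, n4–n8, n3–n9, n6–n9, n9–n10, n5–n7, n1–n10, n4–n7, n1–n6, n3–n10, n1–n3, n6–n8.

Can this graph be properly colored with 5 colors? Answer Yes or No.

The chromatic number is 4. n1, n3, n9, n10 are pairwise adjacent (a clique of size 4), so at least 4 colors are needed.
4 colors suffice: color 1 → {n2, n3, n4, n6}; color 2 → {n1, n7, n8}; color 3 → {n5, n9}; color 4 → {n10}.
Since 5 ≥ 4, a proper 5-coloring certainly exists.

Yes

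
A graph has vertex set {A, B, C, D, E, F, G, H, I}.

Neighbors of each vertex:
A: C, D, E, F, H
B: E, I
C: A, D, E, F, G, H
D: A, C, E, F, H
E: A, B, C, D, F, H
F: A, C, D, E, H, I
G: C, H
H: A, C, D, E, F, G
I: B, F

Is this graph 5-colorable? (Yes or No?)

A, C, D, E, F, H are pairwise adjacent (a clique of size 6), so at least 6 colors are needed.
So 5 colors are not enough.

No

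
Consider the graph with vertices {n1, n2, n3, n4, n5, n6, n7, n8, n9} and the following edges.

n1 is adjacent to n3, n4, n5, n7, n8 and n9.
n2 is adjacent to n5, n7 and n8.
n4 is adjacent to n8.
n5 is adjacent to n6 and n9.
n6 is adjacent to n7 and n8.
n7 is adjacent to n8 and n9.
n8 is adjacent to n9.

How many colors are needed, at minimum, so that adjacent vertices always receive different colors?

4

n1, n7, n8, n9 form a clique, so at least 4 colors are needed.
A valid assignment using 4 colors: n1=red, n2=red, n3=blue, n4=green, n5=blue, n6=red, n7=green, n8=blue, n9=yellow. Each edge has distinct colors on its endpoints.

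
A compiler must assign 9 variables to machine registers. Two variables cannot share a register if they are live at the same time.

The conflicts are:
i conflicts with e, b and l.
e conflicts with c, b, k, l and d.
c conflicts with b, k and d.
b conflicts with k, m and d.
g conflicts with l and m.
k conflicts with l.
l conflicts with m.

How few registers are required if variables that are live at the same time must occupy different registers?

4

e, c, b, d are mutually in conflict, so at least 4 registers are needed.
4 registers suffice: register 1 → {e, m}; register 2 → {b, l}; register 3 → {i, g, k, d}; register 4 → {c}. Every pair that conflicts lands in different registers.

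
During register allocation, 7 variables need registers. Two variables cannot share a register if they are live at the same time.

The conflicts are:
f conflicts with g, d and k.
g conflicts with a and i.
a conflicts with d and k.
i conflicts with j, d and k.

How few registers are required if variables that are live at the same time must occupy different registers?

i and j conflict, so at least 2 registers are needed.
2 registers suffice: register 1 → {f, a, i}; register 2 → {g, j, d, k}. Each listed conflict is separated.

2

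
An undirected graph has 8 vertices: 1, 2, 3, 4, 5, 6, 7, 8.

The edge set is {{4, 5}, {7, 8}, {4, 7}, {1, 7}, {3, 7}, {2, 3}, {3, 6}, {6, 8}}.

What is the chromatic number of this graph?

2

2 and 3 are adjacent, so at least 2 colors are needed.
2 colors suffice: 1=b, 2=a, 3=b, 4=b, 5=a, 6=a, 7=a, 8=b. No two adjacent vertices share a color.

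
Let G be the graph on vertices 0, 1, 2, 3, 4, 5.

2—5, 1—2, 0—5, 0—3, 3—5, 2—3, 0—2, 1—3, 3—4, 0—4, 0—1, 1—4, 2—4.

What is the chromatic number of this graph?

5

0, 1, 2, 3, 4 are mutually adjacent (a clique of size 5), so at least 5 colors are needed.
A valid assignment using 5 colors: 0=blue, 1=yellow, 2=green, 3=red, 4=purple, 5=yellow. Every edge joins two different colors.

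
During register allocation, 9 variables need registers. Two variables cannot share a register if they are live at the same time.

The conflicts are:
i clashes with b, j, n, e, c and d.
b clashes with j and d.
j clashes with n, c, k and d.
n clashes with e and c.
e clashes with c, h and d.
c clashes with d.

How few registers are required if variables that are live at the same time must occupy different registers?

4

i, n, e, c are mutually in conflict, so at least 4 registers are needed.
A valid assignment using 4 registers: i=2, b=3, j=1, n=4, e=1, c=3, k=2, h=2, d=4. No two conflicting variables share a register.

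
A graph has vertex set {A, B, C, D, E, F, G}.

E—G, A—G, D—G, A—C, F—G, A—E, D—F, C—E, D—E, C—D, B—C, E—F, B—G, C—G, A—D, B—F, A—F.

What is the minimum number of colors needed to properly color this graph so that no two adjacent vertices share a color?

5

A, D, E, F, G form a clique, so at least 5 colors are needed.
5 colors suffice: color 1 → {G}; color 2 → {A, B}; color 3 → {D}; color 4 → {E}; color 5 → {C, F}. Every edge joins two different colors.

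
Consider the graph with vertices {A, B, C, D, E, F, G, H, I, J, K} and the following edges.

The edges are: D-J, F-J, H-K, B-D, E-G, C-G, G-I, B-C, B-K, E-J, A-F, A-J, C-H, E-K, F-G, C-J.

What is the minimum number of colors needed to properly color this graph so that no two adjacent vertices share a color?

3

A, F, J are mutually adjacent, so at least 3 colors are needed.
3 colors suffice: A=green, B=red, C=blue, D=blue, E=green, F=blue, G=red, H=red, I=blue, J=red, K=blue. No two adjacent vertices share a color.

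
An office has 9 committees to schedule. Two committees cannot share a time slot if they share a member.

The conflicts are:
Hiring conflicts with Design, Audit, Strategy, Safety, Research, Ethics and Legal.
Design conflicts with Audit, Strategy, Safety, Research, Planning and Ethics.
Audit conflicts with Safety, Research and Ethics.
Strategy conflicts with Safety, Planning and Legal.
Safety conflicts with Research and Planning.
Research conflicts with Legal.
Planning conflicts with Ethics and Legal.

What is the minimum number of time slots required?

5

Hiring, Design, Audit, Safety, Research pairwise conflict, so at least 5 time slots are needed.
5 time slots suffice: time slot 1 → {Hiring, Planning}; time slot 2 → {Design, Legal}; time slot 3 → {Safety, Ethics}; time slot 4 → {Strategy, Research}; time slot 5 → {Audit}. No two conflicting committees share a time slot.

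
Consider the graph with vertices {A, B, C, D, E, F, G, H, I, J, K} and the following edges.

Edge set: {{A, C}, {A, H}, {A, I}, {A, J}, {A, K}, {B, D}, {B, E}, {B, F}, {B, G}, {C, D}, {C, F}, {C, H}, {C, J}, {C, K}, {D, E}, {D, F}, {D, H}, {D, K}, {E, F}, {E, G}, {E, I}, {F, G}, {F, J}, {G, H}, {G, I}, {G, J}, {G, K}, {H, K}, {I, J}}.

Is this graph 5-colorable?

Yes

The chromatic number is 4. A, C, H, K form a clique, so at least 4 colors are needed.
4 colors suffice: color red → {A, D, G}; color blue → {C, E}; color green → {F, I, K}; color yellow → {B, H, J}.
Since 5 ≥ 4, a proper 5-coloring certainly exists.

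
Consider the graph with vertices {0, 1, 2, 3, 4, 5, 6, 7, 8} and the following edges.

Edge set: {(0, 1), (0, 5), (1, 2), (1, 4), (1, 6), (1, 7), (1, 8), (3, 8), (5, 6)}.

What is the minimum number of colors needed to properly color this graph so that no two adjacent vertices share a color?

1 and 8 are adjacent, so at least 2 colors are needed.
One proper 2-coloring: 0=blue, 1=red, 2=blue, 3=red, 4=blue, 5=red, 6=blue, 7=blue, 8=blue. No two adjacent vertices share a color.

2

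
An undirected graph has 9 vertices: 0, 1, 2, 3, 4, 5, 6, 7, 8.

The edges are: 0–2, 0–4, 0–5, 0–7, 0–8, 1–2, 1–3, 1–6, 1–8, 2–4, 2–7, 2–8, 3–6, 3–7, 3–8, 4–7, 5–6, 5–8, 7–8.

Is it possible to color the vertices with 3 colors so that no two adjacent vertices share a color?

No

0, 2, 4, 7 form a clique, so at least 4 colors are needed.
So 3 colors are not enough.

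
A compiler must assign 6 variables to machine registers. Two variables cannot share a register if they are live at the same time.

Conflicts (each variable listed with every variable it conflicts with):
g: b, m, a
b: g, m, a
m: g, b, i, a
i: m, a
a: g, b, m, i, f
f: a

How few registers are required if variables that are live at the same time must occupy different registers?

4

g, b, m, a all conflict with each other, so at least 4 registers are needed.
Using 4 registers: g=4, b=3, m=2, i=3, a=1, f=2. Every pair that conflicts lands in different registers.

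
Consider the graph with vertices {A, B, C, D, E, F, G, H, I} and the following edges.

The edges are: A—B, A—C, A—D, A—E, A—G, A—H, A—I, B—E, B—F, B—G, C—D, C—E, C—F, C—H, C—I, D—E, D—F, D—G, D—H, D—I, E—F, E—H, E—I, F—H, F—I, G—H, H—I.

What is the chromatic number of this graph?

6

A, C, D, E, H, I are pairwise adjacent (a clique of size 6), so at least 6 colors are needed.
6 colors suffice: color 1 → {B, D}; color 2 → {A, F}; color 3 → {H}; color 4 → {E, G}; color 5 → {I}; color 6 → {C}. Each edge has distinct colors on its endpoints.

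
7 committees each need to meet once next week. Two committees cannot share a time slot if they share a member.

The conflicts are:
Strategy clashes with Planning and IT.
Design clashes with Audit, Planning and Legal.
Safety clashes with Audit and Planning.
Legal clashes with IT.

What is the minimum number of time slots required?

3

The cycle Legal-Design-Planning-Strategy-IT-Legal has odd length 5, so it cannot be 2-colored; at least 3 time slots are needed.
A valid assignment using 3 time slots: Strategy=3, Design=1, Safety=1, Audit=2, Planning=2, Legal=2, IT=1. Every pair that conflicts lands in different time slots.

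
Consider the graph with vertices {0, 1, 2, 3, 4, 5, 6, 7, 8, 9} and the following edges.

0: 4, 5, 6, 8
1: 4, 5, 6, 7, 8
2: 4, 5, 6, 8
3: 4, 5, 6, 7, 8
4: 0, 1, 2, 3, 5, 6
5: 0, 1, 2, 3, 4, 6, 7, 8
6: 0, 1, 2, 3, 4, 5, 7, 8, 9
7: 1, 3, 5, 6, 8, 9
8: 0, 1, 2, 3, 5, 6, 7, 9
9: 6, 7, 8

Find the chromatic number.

5

3, 5, 6, 7, 8 are pairwise adjacent (a clique of size 5), so at least 5 colors are needed.
5 colors suffice: color a → {6}; color b → {5, 9}; color c → {4, 8}; color d → {0, 2, 7}; color e → {1, 3}. No two adjacent vertices share a color.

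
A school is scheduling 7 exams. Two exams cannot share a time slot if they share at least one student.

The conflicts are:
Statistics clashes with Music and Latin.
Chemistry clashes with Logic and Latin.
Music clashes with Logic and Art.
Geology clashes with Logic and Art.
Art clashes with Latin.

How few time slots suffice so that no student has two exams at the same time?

The cycle Logic-Music-Art-Latin-Chemistry-Logic has odd length 5, so it cannot be 2-colored; at least 3 time slots are needed.
3 time slots suffice: Statistics=1, Chemistry=3, Music=2, Geology=2, Logic=1, Art=1, Latin=2. Each listed conflict is separated.

3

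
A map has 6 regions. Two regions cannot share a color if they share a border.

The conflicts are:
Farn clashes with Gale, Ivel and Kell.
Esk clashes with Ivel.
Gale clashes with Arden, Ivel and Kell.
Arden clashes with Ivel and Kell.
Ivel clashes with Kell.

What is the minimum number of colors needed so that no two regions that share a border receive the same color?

Farn, Gale, Ivel, Kell are mutually in conflict, so at least 4 colors are needed.
4 colors suffice: color 1 → {Ivel}; color 2 → {Esk, Gale}; color 3 → {Kell}; color 4 → {Farn, Arden}. Every pair that conflicts lands in different colors.

4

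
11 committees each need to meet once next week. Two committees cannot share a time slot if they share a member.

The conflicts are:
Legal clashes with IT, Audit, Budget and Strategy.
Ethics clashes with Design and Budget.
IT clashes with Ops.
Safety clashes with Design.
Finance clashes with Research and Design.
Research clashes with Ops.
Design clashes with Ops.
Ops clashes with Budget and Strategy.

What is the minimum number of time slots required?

Ethics and Design conflict, so at least 2 time slots are needed.
2 time slots suffice: Legal=1, Ethics=1, IT=2, Safety=1, Finance=1, Audit=2, Research=2, Design=2, Ops=1, Budget=2, Strategy=2. Every pair that conflicts lands in different time slots.

2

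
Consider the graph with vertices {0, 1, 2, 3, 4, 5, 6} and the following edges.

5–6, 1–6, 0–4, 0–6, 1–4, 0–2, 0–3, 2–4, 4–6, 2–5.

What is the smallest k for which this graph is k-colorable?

1, 4, 6 form a triangle, so at least 3 colors are needed.
A valid assignment using 3 colors: 0=c, 1=c, 2=b, 3=a, 4=a, 5=a, 6=b. No two adjacent vertices share a color.

3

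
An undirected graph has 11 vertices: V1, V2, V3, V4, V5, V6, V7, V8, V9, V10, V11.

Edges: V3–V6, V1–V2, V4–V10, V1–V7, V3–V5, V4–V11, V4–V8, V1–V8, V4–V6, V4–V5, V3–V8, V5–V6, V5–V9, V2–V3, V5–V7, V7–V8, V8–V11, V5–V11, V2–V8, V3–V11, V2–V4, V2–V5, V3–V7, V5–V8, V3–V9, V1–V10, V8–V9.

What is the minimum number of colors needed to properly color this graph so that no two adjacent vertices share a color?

4

V3, V5, V7, V8 form a clique, so at least 4 colors are needed.
4 colors suffice: color 1 → {V6, V8, V10}; color 2 → {V1, V5}; color 3 → {V3, V4}; color 4 → {V2, V7, V9, V11}. Each edge has distinct colors on its endpoints.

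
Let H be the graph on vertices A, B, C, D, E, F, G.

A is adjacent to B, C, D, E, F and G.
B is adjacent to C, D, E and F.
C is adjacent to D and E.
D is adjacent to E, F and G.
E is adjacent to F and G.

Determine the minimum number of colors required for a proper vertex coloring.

5

A, B, C, D, E form a clique, so at least 5 colors are needed.
A valid assignment using 5 colors: A=green, B=yellow, C=purple, D=blue, E=red, F=purple, G=yellow. No two adjacent vertices share a color.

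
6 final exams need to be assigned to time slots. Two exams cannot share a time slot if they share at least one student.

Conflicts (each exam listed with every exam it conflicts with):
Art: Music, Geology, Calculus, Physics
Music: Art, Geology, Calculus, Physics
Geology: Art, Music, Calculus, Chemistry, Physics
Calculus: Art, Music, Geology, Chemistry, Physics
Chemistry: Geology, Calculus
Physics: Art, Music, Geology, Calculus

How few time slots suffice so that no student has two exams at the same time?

5

Art, Music, Geology, Calculus, Physics are mutually in conflict, so at least 5 time slots are needed.
5 time slots suffice: Art=4, Music=3, Geology=2, Calculus=1, Chemistry=3, Physics=5. Each listed conflict is separated.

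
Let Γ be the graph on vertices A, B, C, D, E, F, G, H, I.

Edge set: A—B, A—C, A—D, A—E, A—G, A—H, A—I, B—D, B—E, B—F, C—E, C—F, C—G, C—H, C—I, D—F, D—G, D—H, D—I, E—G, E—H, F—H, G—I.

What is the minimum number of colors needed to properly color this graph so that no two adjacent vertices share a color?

A, D, G, I form a clique, so at least 4 colors are needed.
One proper 4-coloring: A=1, B=4, C=2, D=2, E=3, F=1, G=4, H=4, I=3. Each edge has distinct colors on its endpoints.

4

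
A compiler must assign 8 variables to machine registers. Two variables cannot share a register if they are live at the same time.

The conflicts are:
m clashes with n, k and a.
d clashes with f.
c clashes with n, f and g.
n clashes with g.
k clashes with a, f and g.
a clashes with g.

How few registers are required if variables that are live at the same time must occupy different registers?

c, n, g pairwise conflict, so at least 3 registers are needed.
3 registers suffice: register 1 → {m, f, g}; register 2 → {d, c, k}; register 3 → {n, a}. Each listed conflict is separated.

3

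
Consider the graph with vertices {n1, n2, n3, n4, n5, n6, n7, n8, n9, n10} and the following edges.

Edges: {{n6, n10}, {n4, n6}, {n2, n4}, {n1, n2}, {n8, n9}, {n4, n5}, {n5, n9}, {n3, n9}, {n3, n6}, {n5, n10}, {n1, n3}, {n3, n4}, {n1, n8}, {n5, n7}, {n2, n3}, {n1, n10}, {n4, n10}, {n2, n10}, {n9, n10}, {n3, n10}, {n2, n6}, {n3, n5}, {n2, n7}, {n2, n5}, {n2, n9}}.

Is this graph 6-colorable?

The chromatic number is 5. n2, n3, n4, n5, n10 are mutually adjacent (a clique of size 5), so at least 5 colors are needed.
5 colors suffice: color R → {n2, n8}; color B → {n7, n10}; color G → {n3}; color Y → {n1, n5, n6}; color P → {n4, n9}.
Since 6 ≥ 5, a proper 6-coloring certainly exists.

Yes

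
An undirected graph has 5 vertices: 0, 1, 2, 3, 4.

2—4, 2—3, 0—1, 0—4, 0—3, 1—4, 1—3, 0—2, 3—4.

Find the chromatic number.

0, 2, 3, 4 are mutually adjacent (a clique of size 4), so at least 4 colors are needed.
A valid assignment using 4 colors: 0=b, 1=d, 2=d, 3=a, 4=c. No two adjacent vertices share a color.

4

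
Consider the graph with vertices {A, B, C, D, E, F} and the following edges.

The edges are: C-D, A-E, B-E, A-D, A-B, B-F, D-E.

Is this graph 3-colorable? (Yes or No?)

Yes

The chromatic number is 3. A, D, E are mutually adjacent, so at least 3 colors are needed.
3 colors suffice: color 1 → {C, E, F}; color 2 → {A}; color 3 → {B, D}.
That is already a proper 3-coloring.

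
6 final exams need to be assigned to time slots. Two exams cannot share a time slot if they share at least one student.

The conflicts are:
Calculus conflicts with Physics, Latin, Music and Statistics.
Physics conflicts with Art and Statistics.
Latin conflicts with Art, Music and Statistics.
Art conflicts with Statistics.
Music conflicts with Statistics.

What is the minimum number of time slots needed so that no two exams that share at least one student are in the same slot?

4

Calculus, Latin, Music, Statistics pairwise conflict, so at least 4 time slots are needed.
4 time slots suffice: time slot 1 → {Statistics}; time slot 2 → {Physics, Latin}; time slot 3 → {Calculus, Art}; time slot 4 → {Music}. No two conflicting exams share a time slot.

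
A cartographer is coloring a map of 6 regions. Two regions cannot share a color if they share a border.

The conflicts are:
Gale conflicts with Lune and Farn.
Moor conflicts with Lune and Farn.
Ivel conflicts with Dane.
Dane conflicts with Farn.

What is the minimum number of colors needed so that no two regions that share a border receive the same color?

Moor and Lune conflict, so at least 2 colors are needed.
2 colors suffice: color 1 → {Ivel, Lune, Farn}; color 2 → {Gale, Moor, Dane}. No two conflicting regions share a color.

2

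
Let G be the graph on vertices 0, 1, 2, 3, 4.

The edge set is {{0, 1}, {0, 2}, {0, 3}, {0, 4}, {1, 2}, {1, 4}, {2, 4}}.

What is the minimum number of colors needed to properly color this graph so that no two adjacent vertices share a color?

0, 1, 2, 4 are pairwise adjacent (a clique of size 4), so at least 4 colors are needed.
4 colors suffice: color a → {0}; color b → {2, 3}; color c → {1}; color d → {4}. Every edge joins two different colors.

4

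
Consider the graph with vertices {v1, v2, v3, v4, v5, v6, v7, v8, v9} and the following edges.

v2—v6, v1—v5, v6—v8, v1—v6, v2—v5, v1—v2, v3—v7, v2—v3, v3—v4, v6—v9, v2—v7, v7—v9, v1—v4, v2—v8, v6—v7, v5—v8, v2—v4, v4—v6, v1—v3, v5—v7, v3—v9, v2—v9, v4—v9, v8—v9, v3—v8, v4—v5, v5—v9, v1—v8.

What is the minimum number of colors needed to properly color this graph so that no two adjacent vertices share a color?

4

v2, v5, v7, v9 are pairwise adjacent (a clique of size 4), so at least 4 colors are needed.
4 colors suffice: color R → {v2}; color B → {v1, v9}; color G → {v3, v5, v6}; color Y → {v4, v7, v8}. Every edge joins two different colors.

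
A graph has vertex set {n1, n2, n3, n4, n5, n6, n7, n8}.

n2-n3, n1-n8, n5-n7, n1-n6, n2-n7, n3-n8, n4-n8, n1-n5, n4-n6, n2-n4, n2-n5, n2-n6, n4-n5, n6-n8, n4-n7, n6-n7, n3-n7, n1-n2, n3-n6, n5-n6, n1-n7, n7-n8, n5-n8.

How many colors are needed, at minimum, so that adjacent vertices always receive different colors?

n1, n5, n6, n7, n8 are pairwise adjacent (a clique of size 5), so at least 5 colors are needed.
One proper 5-coloring: n1=5, n2=3, n3=4, n4=5, n5=4, n6=1, n7=2, n8=3. Every edge joins two different colors.

5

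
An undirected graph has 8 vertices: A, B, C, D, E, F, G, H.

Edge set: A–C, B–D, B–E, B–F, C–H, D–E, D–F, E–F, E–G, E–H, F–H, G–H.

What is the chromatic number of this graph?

4

B, D, E, F form a clique, so at least 4 colors are needed.
4 colors suffice: A=2, B=3, C=1, D=4, E=1, F=2, G=2, H=3. Each edge has distinct colors on its endpoints.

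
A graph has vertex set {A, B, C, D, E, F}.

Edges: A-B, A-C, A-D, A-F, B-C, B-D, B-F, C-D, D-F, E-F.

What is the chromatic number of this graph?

4

A, B, D, F form a clique, so at least 4 colors are needed.
One proper 4-coloring: A=2, B=1, C=3, D=4, E=1, F=3. Each edge has distinct colors on its endpoints.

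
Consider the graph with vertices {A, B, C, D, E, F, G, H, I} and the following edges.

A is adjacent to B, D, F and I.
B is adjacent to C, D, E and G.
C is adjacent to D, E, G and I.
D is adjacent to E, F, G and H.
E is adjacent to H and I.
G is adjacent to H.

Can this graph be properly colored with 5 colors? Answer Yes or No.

The chromatic number is 4. B, C, D, E are pairwise adjacent (a clique of size 4), so at least 4 colors are needed.
A valid assignment using 4 colors: A=2, B=3, C=4, D=1, E=2, F=3, G=2, H=3, I=1.
Since 5 ≥ 4, a proper 5-coloring certainly exists.

Yes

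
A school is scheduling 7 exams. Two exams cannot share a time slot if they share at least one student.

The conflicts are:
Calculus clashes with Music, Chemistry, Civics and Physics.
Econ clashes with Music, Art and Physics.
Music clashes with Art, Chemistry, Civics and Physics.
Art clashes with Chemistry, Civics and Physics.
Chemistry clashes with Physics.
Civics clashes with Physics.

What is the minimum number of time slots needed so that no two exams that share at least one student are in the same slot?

4

Calculus, Music, Civics, Physics all conflict with each other, so at least 4 time slots are needed.
A valid assignment using 4 time slots: Calculus=3, Econ=4, Music=1, Art=3, Chemistry=4, Civics=4, Physics=2. Each listed conflict is separated.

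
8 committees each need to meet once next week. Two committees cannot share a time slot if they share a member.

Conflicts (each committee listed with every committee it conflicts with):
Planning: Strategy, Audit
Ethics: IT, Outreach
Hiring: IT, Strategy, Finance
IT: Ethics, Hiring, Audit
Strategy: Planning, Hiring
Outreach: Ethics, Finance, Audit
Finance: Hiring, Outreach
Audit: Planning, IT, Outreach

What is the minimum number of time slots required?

The cycle Finance-Outreach-Audit-IT-Hiring-Finance has odd length 5, so it cannot be 2-colored; at least 3 time slots are needed.
3 time slots suffice: time slot 1 → {Ethics, Hiring, Audit}; time slot 2 → {IT, Strategy, Outreach}; time slot 3 → {Planning, Finance}. No two conflicting committees share a time slot.

3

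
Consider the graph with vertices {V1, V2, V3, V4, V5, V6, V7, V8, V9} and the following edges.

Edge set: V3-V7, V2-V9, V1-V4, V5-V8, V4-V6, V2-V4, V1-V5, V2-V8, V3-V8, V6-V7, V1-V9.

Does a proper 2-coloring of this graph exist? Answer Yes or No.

No

The cycle V5-V1-V4-V2-V8-V5 has odd length 5, so it cannot be 2-colored; at least 3 colors are needed.
So 2 colors are not enough.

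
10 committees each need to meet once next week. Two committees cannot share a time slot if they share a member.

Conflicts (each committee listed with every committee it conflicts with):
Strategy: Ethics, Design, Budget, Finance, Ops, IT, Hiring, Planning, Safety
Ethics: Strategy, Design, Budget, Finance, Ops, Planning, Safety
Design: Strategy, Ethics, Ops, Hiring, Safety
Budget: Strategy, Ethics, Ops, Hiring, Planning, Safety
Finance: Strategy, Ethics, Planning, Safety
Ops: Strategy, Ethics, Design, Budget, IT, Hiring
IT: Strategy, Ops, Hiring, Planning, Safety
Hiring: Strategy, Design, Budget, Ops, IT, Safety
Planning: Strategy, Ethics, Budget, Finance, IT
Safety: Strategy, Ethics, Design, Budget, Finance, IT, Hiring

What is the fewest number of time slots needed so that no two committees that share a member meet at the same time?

Strategy, Ops, IT, Hiring all conflict with each other, so at least 4 time slots are needed.
4 time slots suffice: time slot 1 → {Strategy}; time slot 2 → {Ops, Planning, Safety}; time slot 3 → {Ethics, Hiring}; time slot 4 → {Design, Budget, Finance, IT}. Each listed conflict is separated.

4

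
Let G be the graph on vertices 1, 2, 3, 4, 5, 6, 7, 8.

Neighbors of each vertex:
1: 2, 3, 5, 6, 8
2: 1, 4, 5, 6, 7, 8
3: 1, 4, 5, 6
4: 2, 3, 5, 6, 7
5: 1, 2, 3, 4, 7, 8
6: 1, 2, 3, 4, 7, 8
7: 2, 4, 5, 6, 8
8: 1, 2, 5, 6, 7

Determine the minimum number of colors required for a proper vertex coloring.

4

1, 2, 6, 8 are pairwise adjacent (a clique of size 4), so at least 4 colors are needed.
4 colors suffice: color a → {5, 6}; color b → {2, 3}; color c → {1, 7}; color d → {4, 8}. Each edge has distinct colors on its endpoints.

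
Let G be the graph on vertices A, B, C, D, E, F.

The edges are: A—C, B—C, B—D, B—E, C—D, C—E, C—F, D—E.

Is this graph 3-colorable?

B, C, D, E are pairwise adjacent (a clique of size 4), so at least 4 colors are needed.
So 3 colors are not enough.

No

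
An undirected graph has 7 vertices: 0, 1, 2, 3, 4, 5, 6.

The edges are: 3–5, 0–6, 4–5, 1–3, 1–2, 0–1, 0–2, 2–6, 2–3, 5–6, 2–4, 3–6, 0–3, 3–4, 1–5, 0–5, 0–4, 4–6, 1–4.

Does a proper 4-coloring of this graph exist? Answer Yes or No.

No

0, 2, 3, 4, 6 are mutually adjacent (a clique of size 5), so at least 5 colors are needed.
So 4 colors are not enough.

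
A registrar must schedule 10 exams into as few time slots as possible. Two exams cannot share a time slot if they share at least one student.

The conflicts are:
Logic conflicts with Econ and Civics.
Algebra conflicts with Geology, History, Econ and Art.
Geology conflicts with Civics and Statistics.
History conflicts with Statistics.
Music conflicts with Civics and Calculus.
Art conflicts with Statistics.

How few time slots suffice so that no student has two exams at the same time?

3

The cycle Algebra-Geology-Civics-Logic-Econ-Algebra has odd length 5, so it cannot be 2-colored; at least 3 time slots are needed.
3 time slots suffice: time slot 1 → {Algebra, Civics, Calculus, Statistics}; time slot 2 → {Logic, Geology, History, Music, Art}; time slot 3 → {Econ}. No two conflicting exams share a time slot.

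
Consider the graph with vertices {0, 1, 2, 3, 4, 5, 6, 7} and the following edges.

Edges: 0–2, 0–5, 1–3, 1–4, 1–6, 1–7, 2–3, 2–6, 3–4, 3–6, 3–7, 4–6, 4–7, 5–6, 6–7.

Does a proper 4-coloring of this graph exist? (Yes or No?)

1, 3, 4, 6, 7 form a clique, so at least 5 colors are needed.
So 4 colors are not enough.

No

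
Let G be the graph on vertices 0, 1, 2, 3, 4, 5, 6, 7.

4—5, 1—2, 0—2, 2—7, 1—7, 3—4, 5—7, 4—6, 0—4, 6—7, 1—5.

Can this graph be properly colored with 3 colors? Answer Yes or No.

The chromatic number is 3. 1, 5, 7 are pairwise adjacent, so at least 3 colors are needed.
3 colors suffice: 0=c, 1=c, 2=b, 3=b, 4=a, 5=b, 6=b, 7=a.
That is already a proper 3-coloring.

Yes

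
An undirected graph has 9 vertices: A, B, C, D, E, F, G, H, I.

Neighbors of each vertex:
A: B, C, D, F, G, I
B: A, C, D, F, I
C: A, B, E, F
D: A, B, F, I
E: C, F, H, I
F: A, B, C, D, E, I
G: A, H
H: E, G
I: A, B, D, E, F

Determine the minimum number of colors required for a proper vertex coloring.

A, B, D, F, I are pairwise adjacent (a clique of size 5), so at least 5 colors are needed.
5 colors suffice: color 1 → {A, E}; color 2 → {F, G}; color 3 → {C, H, I}; color 4 → {B}; color 5 → {D}. Every edge joins two different colors.

5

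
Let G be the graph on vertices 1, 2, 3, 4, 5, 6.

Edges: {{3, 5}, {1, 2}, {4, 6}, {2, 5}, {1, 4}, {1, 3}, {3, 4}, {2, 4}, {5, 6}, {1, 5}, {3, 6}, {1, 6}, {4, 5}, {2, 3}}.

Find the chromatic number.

1, 3, 4, 5, 6 are pairwise adjacent (a clique of size 5), so at least 5 colors are needed.
A valid assignment using 5 colors: 1=yellow, 2=purple, 3=blue, 4=red, 5=green, 6=purple. Each edge has distinct colors on its endpoints.

5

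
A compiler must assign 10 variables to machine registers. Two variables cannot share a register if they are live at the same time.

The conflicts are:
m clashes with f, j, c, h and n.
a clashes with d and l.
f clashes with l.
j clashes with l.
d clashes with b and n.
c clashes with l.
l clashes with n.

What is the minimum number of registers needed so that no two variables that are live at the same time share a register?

2

l and n conflict, so at least 2 registers are needed.
2 registers suffice: register 1 → {m, d, l}; register 2 → {a, f, j, c, h, b, n}. No two conflicting variables share a register.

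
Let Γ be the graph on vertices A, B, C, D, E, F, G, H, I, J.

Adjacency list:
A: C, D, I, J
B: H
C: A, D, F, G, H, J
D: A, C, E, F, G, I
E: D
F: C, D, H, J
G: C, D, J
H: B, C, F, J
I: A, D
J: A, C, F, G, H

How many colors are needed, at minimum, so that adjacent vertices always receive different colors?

C, F, H, J are mutually adjacent (a clique of size 4), so at least 4 colors are needed.
4 colors suffice: color 1 → {B, C, E, I}; color 2 → {D, J}; color 3 → {A, G, H}; color 4 → {F}. No two adjacent vertices share a color.

4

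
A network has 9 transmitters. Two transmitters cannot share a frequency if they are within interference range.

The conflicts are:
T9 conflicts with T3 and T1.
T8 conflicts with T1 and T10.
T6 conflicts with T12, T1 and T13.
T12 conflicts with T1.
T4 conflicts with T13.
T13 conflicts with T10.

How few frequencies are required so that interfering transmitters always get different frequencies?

T6, T12, T1 are mutually in conflict, so at least 3 frequencies are needed.
A valid assignment using 3 frequencies: T9=2, T3=1, T8=2, T6=2, T12=3, T4=2, T1=1, T13=1, T10=3. Each listed conflict is separated.

3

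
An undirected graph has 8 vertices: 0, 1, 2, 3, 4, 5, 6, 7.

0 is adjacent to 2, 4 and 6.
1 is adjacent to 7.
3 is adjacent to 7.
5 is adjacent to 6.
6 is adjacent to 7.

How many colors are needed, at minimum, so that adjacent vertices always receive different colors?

2

5 and 6 are adjacent, so at least 2 colors are needed.
2 colors suffice: 0=red, 1=blue, 2=blue, 3=blue, 4=blue, 5=red, 6=blue, 7=red. No two adjacent vertices share a color.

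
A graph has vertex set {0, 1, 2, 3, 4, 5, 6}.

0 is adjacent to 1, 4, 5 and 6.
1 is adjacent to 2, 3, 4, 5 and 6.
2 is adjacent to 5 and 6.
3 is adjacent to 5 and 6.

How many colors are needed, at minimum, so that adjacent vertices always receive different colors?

1, 3, 6 are mutually adjacent, so at least 3 colors are needed.
3 colors suffice: color a → {1}; color b → {4, 5, 6}; color c → {0, 2, 3}. Each edge has distinct colors on its endpoints.

3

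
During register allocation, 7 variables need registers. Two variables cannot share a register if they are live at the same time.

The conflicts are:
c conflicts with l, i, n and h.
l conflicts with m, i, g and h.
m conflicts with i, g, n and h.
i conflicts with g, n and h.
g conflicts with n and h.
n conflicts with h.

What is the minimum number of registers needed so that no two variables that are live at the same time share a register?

m, i, g, n, h pairwise conflict, so at least 5 registers are needed.
5 registers suffice: register 1 → {i}; register 2 → {h}; register 3 → {c, m}; register 4 → {g}; register 5 → {l, n}. Every pair that conflicts lands in different registers.

5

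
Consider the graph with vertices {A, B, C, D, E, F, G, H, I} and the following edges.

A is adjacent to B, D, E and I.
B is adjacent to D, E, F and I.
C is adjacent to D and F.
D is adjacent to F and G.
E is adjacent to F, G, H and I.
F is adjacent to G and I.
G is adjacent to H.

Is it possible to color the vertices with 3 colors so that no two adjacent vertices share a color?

A, B, E, I are mutually adjacent (a clique of size 4), so at least 4 colors are needed.
So 3 colors are not enough.

No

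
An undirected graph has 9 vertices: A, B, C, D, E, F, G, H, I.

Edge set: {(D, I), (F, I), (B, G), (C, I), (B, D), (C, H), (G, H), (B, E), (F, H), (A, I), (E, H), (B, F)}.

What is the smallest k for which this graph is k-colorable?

2

A and I are adjacent, so at least 2 colors are needed.
2 colors suffice: color red → {B, H, I}; color blue → {A, C, D, E, F, G}. Every edge joins two different colors.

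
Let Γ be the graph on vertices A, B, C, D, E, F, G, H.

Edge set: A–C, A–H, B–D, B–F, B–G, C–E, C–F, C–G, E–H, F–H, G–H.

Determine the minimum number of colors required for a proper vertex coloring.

E and H are adjacent, so at least 2 colors are needed.
2 colors suffice: color 1 → {B, C, H}; color 2 → {A, D, E, F, G}. No two adjacent vertices share a color.

2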